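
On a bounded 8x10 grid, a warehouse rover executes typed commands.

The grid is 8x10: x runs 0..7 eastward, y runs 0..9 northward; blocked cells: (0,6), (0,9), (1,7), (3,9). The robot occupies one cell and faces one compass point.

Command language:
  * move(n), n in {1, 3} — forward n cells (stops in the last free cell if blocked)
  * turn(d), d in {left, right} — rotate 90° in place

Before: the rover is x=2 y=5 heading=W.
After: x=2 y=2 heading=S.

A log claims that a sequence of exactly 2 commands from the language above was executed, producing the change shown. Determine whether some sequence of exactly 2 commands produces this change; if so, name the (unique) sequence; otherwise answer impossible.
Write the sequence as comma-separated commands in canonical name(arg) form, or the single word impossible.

turn(left), move(3)

key: order matters: swapping turn(left) and move(3) lands elsewhere
begin: x=2 y=5 heading=W
1. turn(left) → x=2 y=5 heading=S
2. move(3) → x=2 y=2 heading=S
uniquely the one of 16 2-step routes that fits.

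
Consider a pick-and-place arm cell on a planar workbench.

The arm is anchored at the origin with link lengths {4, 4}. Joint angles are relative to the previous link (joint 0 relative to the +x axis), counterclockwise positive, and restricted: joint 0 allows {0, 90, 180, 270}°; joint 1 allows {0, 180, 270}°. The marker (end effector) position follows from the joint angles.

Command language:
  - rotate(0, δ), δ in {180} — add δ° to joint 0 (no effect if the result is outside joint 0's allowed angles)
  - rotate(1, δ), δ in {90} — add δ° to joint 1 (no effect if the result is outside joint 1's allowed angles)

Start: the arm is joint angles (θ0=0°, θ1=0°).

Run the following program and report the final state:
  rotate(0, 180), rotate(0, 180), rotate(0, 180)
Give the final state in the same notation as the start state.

joint angles (θ0=180°, θ1=0°)

initial: joint angles (θ0=0°, θ1=0°)
[1] after rotate(0, 180): joint angles (θ0=180°, θ1=0°)
[2] after rotate(0, 180): joint angles (θ0=0°, θ1=0°)
[3] after rotate(0, 180): joint angles (θ0=180°, θ1=0°)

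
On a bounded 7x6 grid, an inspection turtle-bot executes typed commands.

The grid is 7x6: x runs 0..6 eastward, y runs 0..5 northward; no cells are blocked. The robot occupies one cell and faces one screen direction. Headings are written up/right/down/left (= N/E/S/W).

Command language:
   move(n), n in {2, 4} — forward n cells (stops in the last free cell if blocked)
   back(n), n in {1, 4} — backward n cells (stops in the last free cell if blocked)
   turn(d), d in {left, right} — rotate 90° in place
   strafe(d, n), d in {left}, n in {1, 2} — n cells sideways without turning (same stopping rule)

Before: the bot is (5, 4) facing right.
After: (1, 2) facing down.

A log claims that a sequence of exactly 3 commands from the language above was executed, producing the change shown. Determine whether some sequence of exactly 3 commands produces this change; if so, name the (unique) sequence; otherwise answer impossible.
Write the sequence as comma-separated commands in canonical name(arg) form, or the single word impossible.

back(4), turn(right), move(2)

key: cell and facing (now S) both changed — the 3 commands mix motion and turning
from: (5, 4) facing right
t=1 back(4) ⇒ (1, 4) facing right
t=2 turn(right) ⇒ (1, 4) facing down
t=3 move(2) ⇒ (1, 2) facing down
no rival 3-sequence matches.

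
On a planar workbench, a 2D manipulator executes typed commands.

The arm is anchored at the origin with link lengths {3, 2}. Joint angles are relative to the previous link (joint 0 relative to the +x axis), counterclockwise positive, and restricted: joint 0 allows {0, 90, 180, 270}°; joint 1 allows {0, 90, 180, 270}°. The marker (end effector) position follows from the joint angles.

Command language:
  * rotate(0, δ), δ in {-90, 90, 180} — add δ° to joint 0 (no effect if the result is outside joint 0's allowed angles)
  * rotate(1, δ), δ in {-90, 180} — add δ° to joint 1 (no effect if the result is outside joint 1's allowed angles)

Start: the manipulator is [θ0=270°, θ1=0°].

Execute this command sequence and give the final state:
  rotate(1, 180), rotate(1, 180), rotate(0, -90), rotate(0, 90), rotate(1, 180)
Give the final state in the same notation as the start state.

[θ0=270°, θ1=180°]

start: [θ0=270°, θ1=0°]
t=1 rotate(1, 180) ⇒ [θ0=270°, θ1=180°]
t=2 rotate(1, 180) ⇒ [θ0=270°, θ1=0°]
t=3 rotate(0, -90) ⇒ [θ0=180°, θ1=0°]
t=4 rotate(0, 90) ⇒ [θ0=270°, θ1=0°]
t=5 rotate(1, 180) ⇒ [θ0=270°, θ1=180°]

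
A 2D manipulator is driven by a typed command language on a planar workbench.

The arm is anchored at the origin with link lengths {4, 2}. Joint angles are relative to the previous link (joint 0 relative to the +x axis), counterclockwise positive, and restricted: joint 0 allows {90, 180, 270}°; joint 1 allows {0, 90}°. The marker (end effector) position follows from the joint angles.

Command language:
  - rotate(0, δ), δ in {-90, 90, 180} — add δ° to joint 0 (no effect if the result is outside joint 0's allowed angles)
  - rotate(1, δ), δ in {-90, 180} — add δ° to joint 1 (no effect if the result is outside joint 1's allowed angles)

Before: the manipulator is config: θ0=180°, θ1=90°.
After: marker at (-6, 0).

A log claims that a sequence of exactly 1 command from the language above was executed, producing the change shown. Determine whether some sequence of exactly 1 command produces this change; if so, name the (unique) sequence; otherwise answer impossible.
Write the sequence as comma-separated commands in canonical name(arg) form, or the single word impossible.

from: config: θ0=180°, θ1=90°
[1] after rotate(1, -90): config: θ0=180°, θ1=0°
uniquely the one of 5 1-step routes that fits.

rotate(1, -90)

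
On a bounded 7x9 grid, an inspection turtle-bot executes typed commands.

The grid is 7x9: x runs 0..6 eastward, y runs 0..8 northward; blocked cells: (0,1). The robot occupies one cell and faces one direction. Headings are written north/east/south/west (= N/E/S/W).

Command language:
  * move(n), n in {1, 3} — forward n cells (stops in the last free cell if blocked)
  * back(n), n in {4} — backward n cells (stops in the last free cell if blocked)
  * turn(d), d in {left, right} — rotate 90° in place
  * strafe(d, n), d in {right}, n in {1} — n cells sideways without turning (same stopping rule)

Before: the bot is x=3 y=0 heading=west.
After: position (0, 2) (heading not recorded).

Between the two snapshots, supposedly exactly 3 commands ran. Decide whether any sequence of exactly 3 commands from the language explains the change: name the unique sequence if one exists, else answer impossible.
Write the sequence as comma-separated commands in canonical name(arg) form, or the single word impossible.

strafe(right, 1), strafe(right, 1), move(3)

key: running move(3) before strafe(right, 1) would end elsewhere — order is forced
initial: x=3 y=0 heading=west
1. strafe(right, 1) → x=3 y=1 heading=west
2. strafe(right, 1) → x=3 y=2 heading=west
3. move(3) → x=0 y=2 heading=west
no other 3-command option fits: unique.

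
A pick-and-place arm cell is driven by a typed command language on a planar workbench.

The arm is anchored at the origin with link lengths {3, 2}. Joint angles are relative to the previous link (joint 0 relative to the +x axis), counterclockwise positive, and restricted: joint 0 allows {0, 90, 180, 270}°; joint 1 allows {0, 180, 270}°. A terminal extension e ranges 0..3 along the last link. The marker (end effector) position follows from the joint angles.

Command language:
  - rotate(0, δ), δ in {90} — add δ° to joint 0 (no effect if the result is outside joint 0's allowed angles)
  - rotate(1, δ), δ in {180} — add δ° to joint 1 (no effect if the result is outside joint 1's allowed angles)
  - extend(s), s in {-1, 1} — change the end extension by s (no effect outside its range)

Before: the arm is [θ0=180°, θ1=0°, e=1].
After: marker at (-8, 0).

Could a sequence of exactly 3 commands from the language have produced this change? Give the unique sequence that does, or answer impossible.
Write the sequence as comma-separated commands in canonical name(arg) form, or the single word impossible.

extend(1), extend(1), extend(1)

initial: [θ0=180°, θ1=0°, e=1]
step 1 (extend(1)): [θ0=180°, θ1=0°, e=2]
step 2 (extend(1)): [θ0=180°, θ1=0°, e=3]
step 3 (extend(1)): [θ0=180°, θ1=0°, e=3]
all 64 alternatives checked — unique.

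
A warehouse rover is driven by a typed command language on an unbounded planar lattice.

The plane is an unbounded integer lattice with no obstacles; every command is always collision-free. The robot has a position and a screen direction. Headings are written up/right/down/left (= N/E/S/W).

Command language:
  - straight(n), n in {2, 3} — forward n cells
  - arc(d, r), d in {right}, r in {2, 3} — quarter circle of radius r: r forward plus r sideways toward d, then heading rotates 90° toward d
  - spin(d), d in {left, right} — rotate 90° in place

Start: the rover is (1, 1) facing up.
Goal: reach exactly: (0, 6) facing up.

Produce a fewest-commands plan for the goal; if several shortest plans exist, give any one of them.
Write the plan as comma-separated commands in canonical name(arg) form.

arc(right, 2), spin(left), spin(left), arc(right, 3)

start: (1, 1) facing up
step 1 (arc(right, 2)): (3, 3) facing right
step 2 (spin(left)): (3, 3) facing up
step 3 (spin(left)): (3, 3) facing left
step 4 (arc(right, 3)): (0, 6) facing up
shorter routes all fall short; 4 is best.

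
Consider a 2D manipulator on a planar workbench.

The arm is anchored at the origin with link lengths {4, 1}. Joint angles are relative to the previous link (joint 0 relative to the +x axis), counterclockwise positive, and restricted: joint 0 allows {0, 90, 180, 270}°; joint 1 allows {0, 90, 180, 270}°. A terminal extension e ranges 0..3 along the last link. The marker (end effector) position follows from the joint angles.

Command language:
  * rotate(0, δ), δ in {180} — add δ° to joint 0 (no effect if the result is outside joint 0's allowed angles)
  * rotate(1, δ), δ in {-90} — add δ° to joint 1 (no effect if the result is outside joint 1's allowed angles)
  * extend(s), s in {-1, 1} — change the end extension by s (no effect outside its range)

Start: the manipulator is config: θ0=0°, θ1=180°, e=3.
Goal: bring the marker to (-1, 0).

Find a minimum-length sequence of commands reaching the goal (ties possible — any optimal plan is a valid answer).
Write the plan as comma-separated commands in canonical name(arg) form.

t0: config: θ0=0°, θ1=180°, e=3
t=1 extend(-1) ⇒ config: θ0=0°, θ1=180°, e=2
t=2 rotate(0, 180) ⇒ config: θ0=180°, θ1=180°, e=2
shorter routes all fall short; 2 is best.

extend(-1), rotate(0, 180)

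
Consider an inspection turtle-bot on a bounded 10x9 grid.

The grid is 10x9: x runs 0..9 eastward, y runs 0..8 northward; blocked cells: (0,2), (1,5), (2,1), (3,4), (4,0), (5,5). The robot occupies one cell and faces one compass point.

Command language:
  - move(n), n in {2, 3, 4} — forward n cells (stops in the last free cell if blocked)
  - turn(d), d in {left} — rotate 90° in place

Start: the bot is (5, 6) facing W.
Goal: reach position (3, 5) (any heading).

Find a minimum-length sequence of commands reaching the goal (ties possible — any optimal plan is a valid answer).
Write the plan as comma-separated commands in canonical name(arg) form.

start: (5, 6) facing W
[1] after move(2): (3, 6) facing W
[2] after turn(left): (3, 6) facing S
[3] after move(4): (3, 5) facing S
shorter routes all fall short; 3 is best.

move(2), turn(left), move(4)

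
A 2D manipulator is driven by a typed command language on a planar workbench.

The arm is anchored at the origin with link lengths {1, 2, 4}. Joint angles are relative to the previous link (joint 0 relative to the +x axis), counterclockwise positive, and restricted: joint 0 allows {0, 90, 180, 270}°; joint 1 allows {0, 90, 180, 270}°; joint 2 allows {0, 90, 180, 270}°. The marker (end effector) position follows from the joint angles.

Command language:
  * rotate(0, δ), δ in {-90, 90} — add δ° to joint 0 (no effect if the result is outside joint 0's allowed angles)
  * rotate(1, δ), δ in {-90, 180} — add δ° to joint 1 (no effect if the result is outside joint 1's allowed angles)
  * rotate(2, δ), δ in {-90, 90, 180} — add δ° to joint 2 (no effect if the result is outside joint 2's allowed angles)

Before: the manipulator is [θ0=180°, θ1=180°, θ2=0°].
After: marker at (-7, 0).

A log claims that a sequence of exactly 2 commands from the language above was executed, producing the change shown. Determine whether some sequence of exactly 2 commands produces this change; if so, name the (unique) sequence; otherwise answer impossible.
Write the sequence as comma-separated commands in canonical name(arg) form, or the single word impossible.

rotate(1, -90), rotate(1, -90)

start: [θ0=180°, θ1=180°, θ2=0°]
step 1 (rotate(1, -90)): [θ0=180°, θ1=90°, θ2=0°]
step 2 (rotate(1, -90)): [θ0=180°, θ1=0°, θ2=0°]
no other 2-command option fits: unique.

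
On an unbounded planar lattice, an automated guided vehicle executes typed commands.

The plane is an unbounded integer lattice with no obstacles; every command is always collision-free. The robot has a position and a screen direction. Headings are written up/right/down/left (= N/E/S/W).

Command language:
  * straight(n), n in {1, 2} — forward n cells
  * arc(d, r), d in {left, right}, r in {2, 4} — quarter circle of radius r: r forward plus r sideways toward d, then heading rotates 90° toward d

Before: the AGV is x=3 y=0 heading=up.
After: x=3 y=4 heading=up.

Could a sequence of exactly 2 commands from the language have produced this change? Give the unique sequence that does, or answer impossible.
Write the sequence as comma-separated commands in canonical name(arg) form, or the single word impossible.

straight(2), straight(2)

key: still facing N at the end — nothing in the sequence rotates
start: x=3 y=0 heading=up
t=1 straight(2) ⇒ x=3 y=2 heading=up
t=2 straight(2) ⇒ x=3 y=4 heading=up
all 36 alternatives checked — unique.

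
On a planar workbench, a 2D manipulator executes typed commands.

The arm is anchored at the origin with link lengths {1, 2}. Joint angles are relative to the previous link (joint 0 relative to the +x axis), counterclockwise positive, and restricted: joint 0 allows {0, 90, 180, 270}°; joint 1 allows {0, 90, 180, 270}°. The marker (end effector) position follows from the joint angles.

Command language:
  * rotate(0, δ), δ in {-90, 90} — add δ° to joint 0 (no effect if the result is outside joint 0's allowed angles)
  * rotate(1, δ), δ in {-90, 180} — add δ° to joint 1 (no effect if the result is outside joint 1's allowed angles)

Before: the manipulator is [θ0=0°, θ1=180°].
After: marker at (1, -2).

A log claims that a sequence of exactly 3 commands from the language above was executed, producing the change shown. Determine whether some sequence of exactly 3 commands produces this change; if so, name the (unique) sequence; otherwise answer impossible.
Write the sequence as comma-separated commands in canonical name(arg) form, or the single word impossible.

t0: [θ0=0°, θ1=180°]
t=1 rotate(1, -90) ⇒ [θ0=0°, θ1=90°]
t=2 rotate(1, -90) ⇒ [θ0=0°, θ1=0°]
t=3 rotate(1, -90) ⇒ [θ0=0°, θ1=270°]
no other 3-command option fits: unique.

rotate(1, -90), rotate(1, -90), rotate(1, -90)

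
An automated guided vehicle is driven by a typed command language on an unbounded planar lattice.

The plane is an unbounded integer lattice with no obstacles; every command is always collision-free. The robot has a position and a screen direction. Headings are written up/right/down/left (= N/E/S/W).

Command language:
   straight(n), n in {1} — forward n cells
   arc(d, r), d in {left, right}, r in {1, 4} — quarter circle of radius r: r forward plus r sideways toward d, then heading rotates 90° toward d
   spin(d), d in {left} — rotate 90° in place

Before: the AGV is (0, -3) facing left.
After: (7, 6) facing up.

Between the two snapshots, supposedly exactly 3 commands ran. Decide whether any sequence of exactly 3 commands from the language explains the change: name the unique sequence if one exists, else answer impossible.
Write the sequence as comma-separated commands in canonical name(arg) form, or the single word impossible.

arc(right, 1), arc(right, 4), arc(left, 4)

key: cell and facing (now N) both changed — the 3 commands mix motion and turning
start: (0, -3) facing left
t=1 arc(right, 1) ⇒ (-1, -2) facing up
t=2 arc(right, 4) ⇒ (3, 2) facing right
t=3 arc(left, 4) ⇒ (7, 6) facing up
uniquely the one of 216 3-step routes that fits.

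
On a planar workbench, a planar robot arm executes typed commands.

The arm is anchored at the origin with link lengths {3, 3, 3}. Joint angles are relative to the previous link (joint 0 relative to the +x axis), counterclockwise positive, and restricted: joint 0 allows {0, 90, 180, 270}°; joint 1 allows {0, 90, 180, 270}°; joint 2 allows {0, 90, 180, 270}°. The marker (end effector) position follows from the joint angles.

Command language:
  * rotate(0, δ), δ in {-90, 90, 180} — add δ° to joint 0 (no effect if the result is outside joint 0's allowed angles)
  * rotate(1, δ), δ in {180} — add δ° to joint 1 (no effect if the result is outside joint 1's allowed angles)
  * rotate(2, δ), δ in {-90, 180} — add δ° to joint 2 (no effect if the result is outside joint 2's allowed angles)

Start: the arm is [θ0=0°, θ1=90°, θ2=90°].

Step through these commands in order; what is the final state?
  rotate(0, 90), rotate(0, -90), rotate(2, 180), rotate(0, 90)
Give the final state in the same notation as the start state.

[θ0=90°, θ1=90°, θ2=270°]

start: [θ0=0°, θ1=90°, θ2=90°]
step 1 (rotate(0, 90)): [θ0=90°, θ1=90°, θ2=90°]
step 2 (rotate(0, -90)): [θ0=0°, θ1=90°, θ2=90°]
step 3 (rotate(2, 180)): [θ0=0°, θ1=90°, θ2=270°]
step 4 (rotate(0, 90)): [θ0=90°, θ1=90°, θ2=270°]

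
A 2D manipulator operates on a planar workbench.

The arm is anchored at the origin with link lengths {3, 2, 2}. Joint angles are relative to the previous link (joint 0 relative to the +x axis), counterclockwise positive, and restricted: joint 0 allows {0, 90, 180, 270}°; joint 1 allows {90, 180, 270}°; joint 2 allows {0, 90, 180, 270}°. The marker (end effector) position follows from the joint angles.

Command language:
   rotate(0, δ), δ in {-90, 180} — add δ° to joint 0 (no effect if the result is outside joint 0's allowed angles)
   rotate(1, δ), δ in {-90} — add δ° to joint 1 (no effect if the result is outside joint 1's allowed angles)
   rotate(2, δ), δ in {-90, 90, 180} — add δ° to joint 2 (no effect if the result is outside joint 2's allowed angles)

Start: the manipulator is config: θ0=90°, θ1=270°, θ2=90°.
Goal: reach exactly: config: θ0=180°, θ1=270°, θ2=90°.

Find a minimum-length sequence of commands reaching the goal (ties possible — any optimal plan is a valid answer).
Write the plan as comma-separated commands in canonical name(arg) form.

rotate(0, 180), rotate(0, -90)

t0: config: θ0=90°, θ1=270°, θ2=90°
[1] after rotate(0, 180): config: θ0=270°, θ1=270°, θ2=90°
[2] after rotate(0, -90): config: θ0=180°, θ1=270°, θ2=90°
shorter routes all fall short; 2 is best.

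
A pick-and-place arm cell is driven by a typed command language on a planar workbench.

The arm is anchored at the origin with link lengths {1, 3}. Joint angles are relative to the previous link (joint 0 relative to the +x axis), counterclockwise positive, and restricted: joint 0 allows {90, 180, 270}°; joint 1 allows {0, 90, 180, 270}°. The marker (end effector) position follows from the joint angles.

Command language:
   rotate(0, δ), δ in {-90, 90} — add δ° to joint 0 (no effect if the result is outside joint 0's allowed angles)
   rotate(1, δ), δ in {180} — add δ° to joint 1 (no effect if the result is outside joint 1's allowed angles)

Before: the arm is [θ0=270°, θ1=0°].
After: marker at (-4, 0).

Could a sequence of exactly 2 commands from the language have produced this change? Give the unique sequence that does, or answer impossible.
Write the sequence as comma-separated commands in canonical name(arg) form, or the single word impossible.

key: running rotate(0, -90) before rotate(0, 90) would end elsewhere — order is forced
start: [θ0=270°, θ1=0°]
[1] after rotate(0, 90): [θ0=270°, θ1=0°]
[2] after rotate(0, -90): [θ0=180°, θ1=0°]
uniquely the one of 9 2-step routes that fits.

rotate(0, 90), rotate(0, -90)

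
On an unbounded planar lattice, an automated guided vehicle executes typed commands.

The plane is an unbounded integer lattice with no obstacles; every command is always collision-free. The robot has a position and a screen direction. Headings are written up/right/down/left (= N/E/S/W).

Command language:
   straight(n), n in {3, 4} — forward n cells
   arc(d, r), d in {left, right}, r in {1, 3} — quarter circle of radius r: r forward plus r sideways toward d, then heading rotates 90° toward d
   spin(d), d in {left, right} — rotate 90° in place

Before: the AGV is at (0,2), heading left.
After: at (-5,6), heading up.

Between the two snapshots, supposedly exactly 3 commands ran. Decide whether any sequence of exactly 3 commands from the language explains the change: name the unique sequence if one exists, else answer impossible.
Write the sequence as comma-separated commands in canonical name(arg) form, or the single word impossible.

straight(4), arc(right, 1), straight(3)

key: position moved to (-5,6) AND the heading swung to N — translation plus rotation needed
from: at (0,2), heading left
[1] after straight(4): at (-4,2), heading left
[2] after arc(right, 1): at (-5,3), heading up
[3] after straight(3): at (-5,6), heading up
all 512 alternatives checked — unique.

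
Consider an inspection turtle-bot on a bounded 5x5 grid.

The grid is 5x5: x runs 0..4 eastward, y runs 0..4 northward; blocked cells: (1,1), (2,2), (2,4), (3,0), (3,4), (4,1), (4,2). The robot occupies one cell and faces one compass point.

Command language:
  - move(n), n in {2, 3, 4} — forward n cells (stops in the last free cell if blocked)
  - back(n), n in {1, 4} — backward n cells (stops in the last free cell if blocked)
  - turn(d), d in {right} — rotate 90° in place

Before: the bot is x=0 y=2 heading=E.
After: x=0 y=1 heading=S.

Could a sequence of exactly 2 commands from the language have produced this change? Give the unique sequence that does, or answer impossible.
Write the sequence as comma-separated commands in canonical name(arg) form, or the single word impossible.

no 2-step route produces this change.

impossible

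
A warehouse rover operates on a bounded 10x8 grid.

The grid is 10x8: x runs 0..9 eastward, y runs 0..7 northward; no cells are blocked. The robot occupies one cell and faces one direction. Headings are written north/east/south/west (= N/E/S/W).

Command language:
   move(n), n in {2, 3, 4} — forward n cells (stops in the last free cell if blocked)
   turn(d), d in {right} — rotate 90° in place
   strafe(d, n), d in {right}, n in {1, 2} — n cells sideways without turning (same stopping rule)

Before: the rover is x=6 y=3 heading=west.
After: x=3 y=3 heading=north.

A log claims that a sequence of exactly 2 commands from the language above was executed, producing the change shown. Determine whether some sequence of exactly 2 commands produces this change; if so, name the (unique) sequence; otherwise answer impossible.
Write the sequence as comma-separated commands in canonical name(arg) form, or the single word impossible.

move(3), turn(right)

key: running turn(right) before move(3) would end elsewhere — order is forced
initial: x=6 y=3 heading=west
1. move(3) → x=3 y=3 heading=west
2. turn(right) → x=3 y=3 heading=north
all 36 alternatives checked — unique.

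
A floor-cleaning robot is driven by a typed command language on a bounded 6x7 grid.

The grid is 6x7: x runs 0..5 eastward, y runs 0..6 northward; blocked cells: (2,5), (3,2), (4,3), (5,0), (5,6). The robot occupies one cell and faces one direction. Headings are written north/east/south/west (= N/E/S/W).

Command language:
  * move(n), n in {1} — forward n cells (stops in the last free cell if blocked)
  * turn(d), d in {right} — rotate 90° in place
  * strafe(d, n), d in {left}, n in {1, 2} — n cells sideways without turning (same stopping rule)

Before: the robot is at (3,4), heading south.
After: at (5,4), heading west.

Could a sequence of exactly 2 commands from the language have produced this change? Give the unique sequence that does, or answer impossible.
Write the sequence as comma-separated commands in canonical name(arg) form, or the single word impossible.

strafe(left, 2), turn(right)

key: cell and facing (now W) both changed — the 2 commands mix motion and turning
t0: at (3,4), heading south
1. strafe(left, 2) → at (5,4), heading south
2. turn(right) → at (5,4), heading west
no other 2-command option fits: unique.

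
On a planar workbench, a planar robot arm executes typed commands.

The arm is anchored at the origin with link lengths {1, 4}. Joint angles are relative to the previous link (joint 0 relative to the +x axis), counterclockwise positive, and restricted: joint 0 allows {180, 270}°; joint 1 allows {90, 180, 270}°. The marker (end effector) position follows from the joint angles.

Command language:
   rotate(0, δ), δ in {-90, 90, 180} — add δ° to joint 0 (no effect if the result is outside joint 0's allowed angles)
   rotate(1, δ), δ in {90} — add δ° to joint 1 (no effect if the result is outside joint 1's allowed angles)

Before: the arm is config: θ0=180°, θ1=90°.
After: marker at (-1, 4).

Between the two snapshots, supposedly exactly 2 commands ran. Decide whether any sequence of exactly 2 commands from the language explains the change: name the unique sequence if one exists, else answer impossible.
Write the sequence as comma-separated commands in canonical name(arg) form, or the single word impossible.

rotate(1, 90), rotate(1, 90)

start: config: θ0=180°, θ1=90°
[1] after rotate(1, 90): config: θ0=180°, θ1=180°
[2] after rotate(1, 90): config: θ0=180°, θ1=270°
no rival 2-sequence matches.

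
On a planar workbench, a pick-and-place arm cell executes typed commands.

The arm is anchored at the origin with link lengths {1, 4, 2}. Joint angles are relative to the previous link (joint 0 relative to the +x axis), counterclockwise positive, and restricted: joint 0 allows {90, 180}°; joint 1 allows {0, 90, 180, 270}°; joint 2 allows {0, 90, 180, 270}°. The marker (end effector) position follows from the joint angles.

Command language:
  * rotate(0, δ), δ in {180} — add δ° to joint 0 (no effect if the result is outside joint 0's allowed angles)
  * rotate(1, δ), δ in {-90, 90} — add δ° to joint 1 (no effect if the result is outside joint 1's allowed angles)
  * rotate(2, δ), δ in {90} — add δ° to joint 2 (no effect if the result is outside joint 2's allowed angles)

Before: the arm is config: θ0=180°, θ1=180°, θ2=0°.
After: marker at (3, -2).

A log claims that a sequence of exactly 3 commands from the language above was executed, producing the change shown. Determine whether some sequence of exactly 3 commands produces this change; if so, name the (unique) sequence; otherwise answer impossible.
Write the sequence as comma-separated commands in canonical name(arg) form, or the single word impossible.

rotate(2, 90), rotate(2, 90), rotate(2, 90)

t0: config: θ0=180°, θ1=180°, θ2=0°
1. rotate(2, 90) → config: θ0=180°, θ1=180°, θ2=90°
2. rotate(2, 90) → config: θ0=180°, θ1=180°, θ2=180°
3. rotate(2, 90) → config: θ0=180°, θ1=180°, θ2=270°
all 64 alternatives checked — unique.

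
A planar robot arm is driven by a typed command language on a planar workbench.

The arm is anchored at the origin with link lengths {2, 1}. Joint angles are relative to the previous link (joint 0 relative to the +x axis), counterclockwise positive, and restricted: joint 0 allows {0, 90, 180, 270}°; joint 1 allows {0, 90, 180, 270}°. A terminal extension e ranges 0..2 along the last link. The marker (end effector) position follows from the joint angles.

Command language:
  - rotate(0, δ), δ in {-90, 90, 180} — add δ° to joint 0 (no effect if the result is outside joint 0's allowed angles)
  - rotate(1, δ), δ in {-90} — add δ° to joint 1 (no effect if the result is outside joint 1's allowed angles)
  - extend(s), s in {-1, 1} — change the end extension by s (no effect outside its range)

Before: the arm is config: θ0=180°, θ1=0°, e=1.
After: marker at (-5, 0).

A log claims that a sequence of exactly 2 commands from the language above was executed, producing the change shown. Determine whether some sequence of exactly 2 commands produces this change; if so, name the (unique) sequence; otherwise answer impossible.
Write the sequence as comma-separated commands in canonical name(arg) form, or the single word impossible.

extend(1), extend(1)

initial: config: θ0=180°, θ1=0°, e=1
[1] after extend(1): config: θ0=180°, θ1=0°, e=2
[2] after extend(1): config: θ0=180°, θ1=0°, e=2
no rival 2-sequence matches.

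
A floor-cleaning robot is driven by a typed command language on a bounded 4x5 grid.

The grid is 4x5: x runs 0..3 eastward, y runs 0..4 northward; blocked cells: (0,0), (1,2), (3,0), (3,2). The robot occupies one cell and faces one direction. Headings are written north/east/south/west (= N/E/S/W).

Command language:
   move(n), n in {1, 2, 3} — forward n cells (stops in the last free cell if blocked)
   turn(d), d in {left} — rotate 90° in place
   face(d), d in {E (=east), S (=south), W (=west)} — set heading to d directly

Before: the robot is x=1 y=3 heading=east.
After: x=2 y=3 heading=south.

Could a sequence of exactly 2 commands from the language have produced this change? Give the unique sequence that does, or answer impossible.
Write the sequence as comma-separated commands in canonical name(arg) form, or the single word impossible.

move(1), face(S)

key: position moved to (2,3) AND the heading swung to S — translation plus rotation needed
t0: x=1 y=3 heading=east
[1] after move(1): x=2 y=3 heading=east
[2] after face(S): x=2 y=3 heading=south
no rival 2-sequence matches.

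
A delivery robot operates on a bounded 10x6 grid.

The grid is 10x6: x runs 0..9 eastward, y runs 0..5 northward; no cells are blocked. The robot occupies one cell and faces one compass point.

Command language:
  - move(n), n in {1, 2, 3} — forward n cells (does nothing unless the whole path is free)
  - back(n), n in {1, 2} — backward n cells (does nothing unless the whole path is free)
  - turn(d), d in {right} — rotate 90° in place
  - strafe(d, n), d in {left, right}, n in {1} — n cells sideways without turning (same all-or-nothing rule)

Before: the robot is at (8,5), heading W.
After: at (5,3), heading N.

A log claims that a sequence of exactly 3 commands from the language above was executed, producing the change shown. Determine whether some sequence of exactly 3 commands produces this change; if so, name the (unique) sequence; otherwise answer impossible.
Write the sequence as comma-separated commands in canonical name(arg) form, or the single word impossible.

key: position moved to (5,3) AND the heading swung to N — translation plus rotation needed
t0: at (8,5), heading W
1. move(3) → at (5,5), heading W
2. turn(right) → at (5,5), heading N
3. back(2) → at (5,3), heading N
no other 3-command option fits: unique.

move(3), turn(right), back(2)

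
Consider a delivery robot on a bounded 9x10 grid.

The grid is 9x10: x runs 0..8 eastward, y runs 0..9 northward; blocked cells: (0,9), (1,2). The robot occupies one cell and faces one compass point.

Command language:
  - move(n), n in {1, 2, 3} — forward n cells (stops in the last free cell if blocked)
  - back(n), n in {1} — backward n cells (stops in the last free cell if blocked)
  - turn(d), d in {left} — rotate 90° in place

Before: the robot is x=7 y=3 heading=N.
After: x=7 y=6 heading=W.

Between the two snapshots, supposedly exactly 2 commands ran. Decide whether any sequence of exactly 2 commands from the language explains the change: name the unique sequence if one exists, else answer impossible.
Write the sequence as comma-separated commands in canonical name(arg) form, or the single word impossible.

move(3), turn(left)

key: order matters: swapping move(3) and turn(left) lands elsewhere
initial: x=7 y=3 heading=N
step 1 (move(3)): x=7 y=6 heading=N
step 2 (turn(left)): x=7 y=6 heading=W
uniquely the one of 25 2-step routes that fits.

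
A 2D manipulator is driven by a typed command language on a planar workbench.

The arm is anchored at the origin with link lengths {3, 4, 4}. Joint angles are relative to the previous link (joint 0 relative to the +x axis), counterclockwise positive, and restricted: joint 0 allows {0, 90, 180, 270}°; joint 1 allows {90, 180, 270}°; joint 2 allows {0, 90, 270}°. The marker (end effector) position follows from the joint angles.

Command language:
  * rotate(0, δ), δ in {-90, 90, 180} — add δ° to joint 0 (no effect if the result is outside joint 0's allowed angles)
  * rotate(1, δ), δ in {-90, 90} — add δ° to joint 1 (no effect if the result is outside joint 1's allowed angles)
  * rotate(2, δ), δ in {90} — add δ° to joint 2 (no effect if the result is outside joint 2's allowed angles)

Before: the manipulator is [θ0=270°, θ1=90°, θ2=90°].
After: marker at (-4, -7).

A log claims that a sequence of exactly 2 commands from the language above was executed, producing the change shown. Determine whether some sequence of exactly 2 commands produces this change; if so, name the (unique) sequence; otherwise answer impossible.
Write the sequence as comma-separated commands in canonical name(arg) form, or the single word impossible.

t0: [θ0=270°, θ1=90°, θ2=90°]
t=1 rotate(1, 90) ⇒ [θ0=270°, θ1=180°, θ2=90°]
t=2 rotate(1, 90) ⇒ [θ0=270°, θ1=270°, θ2=90°]
all 36 alternatives checked — unique.

rotate(1, 90), rotate(1, 90)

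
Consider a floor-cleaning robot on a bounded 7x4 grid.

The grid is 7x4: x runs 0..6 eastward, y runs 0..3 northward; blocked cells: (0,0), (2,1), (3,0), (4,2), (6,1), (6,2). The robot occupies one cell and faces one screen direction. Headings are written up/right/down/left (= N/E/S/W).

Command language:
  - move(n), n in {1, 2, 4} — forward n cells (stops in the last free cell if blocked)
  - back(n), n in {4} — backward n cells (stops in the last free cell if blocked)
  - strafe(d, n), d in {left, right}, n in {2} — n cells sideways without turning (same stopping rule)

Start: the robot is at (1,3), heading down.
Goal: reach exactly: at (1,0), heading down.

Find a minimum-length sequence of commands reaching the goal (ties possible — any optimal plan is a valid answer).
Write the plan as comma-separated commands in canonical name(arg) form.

move(4)

start: at (1,3), heading down
step 1 (move(4)): at (1,0), heading down
nothing shorter than 1 reaches the goal.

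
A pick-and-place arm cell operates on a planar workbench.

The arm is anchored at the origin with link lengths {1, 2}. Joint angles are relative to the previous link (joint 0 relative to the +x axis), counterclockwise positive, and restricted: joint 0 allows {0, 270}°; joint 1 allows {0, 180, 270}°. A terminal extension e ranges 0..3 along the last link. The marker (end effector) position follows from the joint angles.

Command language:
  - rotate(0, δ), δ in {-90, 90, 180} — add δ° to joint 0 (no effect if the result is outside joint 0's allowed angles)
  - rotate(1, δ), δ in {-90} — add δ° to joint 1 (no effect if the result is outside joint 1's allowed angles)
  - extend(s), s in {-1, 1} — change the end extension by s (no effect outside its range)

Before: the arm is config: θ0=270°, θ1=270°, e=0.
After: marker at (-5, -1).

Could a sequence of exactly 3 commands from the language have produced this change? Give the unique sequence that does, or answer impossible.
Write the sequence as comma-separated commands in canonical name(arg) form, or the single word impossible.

extend(1), extend(1), extend(1)

start: config: θ0=270°, θ1=270°, e=0
1. extend(1) → config: θ0=270°, θ1=270°, e=1
2. extend(1) → config: θ0=270°, θ1=270°, e=2
3. extend(1) → config: θ0=270°, θ1=270°, e=3
uniquely the one of 216 3-step routes that fits.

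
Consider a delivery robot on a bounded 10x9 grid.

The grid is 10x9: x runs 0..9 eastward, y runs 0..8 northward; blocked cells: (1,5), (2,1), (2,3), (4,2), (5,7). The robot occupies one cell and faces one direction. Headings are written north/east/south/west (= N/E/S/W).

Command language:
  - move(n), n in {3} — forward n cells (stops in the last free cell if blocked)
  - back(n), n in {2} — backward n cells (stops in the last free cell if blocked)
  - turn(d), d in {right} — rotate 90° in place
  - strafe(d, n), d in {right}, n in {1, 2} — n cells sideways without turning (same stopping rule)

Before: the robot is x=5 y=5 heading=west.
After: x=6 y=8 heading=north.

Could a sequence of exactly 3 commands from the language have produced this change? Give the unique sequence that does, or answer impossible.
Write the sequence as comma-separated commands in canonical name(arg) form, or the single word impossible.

key: cell and facing (now N) both changed — the 3 commands mix motion and turning
start: x=5 y=5 heading=west
1. turn(right) → x=5 y=5 heading=north
2. strafe(right, 1) → x=6 y=5 heading=north
3. move(3) → x=6 y=8 heading=north
all 125 alternatives checked — unique.

turn(right), strafe(right, 1), move(3)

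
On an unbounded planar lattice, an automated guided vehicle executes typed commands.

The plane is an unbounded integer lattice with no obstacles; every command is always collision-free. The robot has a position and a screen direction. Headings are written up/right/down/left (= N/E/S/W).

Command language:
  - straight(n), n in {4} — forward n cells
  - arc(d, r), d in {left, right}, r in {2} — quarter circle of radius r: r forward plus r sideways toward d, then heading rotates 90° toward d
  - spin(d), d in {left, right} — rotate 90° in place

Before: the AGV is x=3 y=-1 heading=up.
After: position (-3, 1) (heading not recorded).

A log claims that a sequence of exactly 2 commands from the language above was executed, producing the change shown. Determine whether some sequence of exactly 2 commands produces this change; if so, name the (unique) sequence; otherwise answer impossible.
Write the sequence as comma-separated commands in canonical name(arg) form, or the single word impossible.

key: order matters: swapping arc(left, 2) and straight(4) lands elsewhere
from: x=3 y=-1 heading=up
[1] after arc(left, 2): x=1 y=1 heading=left
[2] after straight(4): x=-3 y=1 heading=left
no other 2-command option fits: unique.

arc(left, 2), straight(4)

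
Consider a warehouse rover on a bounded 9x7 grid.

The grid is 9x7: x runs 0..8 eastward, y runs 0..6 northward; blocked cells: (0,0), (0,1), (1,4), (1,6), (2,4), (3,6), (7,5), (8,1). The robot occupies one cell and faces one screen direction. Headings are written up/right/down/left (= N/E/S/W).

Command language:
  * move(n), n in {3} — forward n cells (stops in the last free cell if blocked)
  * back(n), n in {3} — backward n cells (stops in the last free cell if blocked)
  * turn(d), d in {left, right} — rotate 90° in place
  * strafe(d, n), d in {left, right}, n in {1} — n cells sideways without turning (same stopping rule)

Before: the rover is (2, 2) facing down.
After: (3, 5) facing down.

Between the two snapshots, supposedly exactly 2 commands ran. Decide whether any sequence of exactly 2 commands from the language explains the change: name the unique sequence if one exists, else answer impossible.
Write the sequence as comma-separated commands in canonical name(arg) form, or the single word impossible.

strafe(left, 1), back(3)

key: order matters: swapping strafe(left, 1) and back(3) lands elsewhere
begin: (2, 2) facing down
[1] after strafe(left, 1): (3, 2) facing down
[2] after back(3): (3, 5) facing down
no rival 2-sequence matches.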